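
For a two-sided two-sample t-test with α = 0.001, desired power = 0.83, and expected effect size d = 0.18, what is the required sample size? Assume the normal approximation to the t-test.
n = 1113 per group

Sample size formula (two-sample t-test, normal approximation):
n = 2 · ((z_{α/2} + z_β) / d)²

z_{α/2} = 3.291 (for α = 0.001, two-sided)
z_β = 0.954 (for power = 0.83)
d = 0.18

n = 2 · ((3.291 + 0.954) / 0.18)²
n = 2 · (23.583)²
n ≈ 1112.32
Round up to the next whole number: n = 1113 per group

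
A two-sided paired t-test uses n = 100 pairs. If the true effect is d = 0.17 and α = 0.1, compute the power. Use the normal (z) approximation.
Power ≈ 0.52

Power calculation (paired t-test, normal approximation):
z_β = d · √n - z_{α/2}
z_β = 0.17 · √100 - 1.645
z_β = 0.17 · 10.000 - 1.645
z_β = 0.055

Power = Φ(z_β) = Φ(0.055) ≈ 0.522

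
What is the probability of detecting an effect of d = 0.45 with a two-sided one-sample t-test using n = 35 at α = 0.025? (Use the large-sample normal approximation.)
Power ≈ 0.66

Power calculation (one-sample t-test, normal approximation):
z_β = d · √n - z_{α/2}
z_β = 0.45 · √35 - 2.241
z_β = 0.45 · 5.916 - 2.241
z_β = 0.421

Power = Φ(z_β) = Φ(0.421) ≈ 0.663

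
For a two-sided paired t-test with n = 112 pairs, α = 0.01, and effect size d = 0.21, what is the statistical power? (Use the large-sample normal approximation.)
Power ≈ 0.36

Power calculation (paired t-test, normal approximation):
z_β = d · √n - z_{α/2}
z_β = 0.21 · √112 - 2.576
z_β = 0.21 · 10.583 - 2.576
z_β = -0.353

Power = Φ(z_β) = Φ(-0.353) ≈ 0.362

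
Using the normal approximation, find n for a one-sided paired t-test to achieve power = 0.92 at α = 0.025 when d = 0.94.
n = 13 pairs

Sample size formula (paired t-test, normal approximation):
n = ((z_α + z_β) / d)²

z_α = 1.960 (for α = 0.025, one-sided)
z_β = 1.405 (for power = 0.92)
d = 0.94

n = ((1.960 + 1.405) / 0.94)²
n = (3.580)²
n ≈ 12.82
Round up to the next whole number: n = 13 pairs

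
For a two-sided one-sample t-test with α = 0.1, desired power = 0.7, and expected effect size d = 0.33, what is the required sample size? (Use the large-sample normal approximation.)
n = 44

Sample size formula (one-sample t-test, normal approximation):
n = ((z_{α/2} + z_β) / d)²

z_{α/2} = 1.645 (for α = 0.1, two-sided)
z_β = 0.524 (for power = 0.7)
d = 0.33

n = ((1.645 + 0.524) / 0.33)²
n = (6.573)²
n ≈ 43.20
Round up to the next whole number: n = 44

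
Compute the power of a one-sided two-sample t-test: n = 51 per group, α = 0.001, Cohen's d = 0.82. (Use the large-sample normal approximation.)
Power ≈ 0.85

Power calculation (two-sample t-test, normal approximation):
z_β = d · √(n/2) - z_α
z_β = 0.82 · √(51/2) - 3.090
z_β = 0.82 · 5.050 - 3.090
z_β = 1.051

Power = Φ(z_β) = Φ(1.051) ≈ 0.853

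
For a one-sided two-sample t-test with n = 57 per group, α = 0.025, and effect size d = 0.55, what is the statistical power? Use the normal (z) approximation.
Power ≈ 0.84

Power calculation (two-sample t-test, normal approximation):
z_β = d · √(n/2) - z_α
z_β = 0.55 · √(57/2) - 1.960
z_β = 0.55 · 5.339 - 1.960
z_β = 0.976

Power = Φ(z_β) = Φ(0.976) ≈ 0.836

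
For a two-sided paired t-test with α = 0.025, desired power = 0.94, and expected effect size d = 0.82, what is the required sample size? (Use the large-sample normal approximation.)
n = 22 pairs

Sample size formula (paired t-test, normal approximation):
n = ((z_{α/2} + z_β) / d)²

z_{α/2} = 2.241 (for α = 0.025, two-sided)
z_β = 1.555 (for power = 0.94)
d = 0.82

n = ((2.241 + 1.555) / 0.82)²
n = (4.629)²
n ≈ 21.43
Round up to the next whole number: n = 22 pairs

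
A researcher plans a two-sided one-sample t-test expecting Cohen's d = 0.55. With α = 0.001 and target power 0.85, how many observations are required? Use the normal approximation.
n = 62

Sample size formula (one-sample t-test, normal approximation):
n = ((z_{α/2} + z_β) / d)²

z_{α/2} = 3.291 (for α = 0.001, two-sided)
z_β = 1.036 (for power = 0.85)
d = 0.55

n = ((3.291 + 1.036) / 0.55)²
n = (7.867)²
n ≈ 61.89
Round up to the next whole number: n = 62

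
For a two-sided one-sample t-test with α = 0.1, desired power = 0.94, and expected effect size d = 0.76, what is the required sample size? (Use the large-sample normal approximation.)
n = 18

Sample size formula (one-sample t-test, normal approximation):
n = ((z_{α/2} + z_β) / d)²

z_{α/2} = 1.645 (for α = 0.1, two-sided)
z_β = 1.555 (for power = 0.94)
d = 0.76

n = ((1.645 + 1.555) / 0.76)²
n = (4.211)²
n ≈ 17.73
Round up to the next whole number: n = 18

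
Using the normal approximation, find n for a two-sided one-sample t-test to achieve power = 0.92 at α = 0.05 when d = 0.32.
n = 111

Sample size formula (one-sample t-test, normal approximation):
n = ((z_{α/2} + z_β) / d)²

z_{α/2} = 1.960 (for α = 0.05, two-sided)
z_β = 1.405 (for power = 0.92)
d = 0.32

n = ((1.960 + 1.405) / 0.32)²
n = (10.516)²
n ≈ 110.59
Round up to the next whole number: n = 111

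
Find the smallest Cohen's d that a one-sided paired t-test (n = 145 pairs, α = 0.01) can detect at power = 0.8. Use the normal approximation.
d ≈ 0.26

Minimum detectable effect (paired t-test, normal approximation):
d = (z_α + z_β) / √n
d = (2.326 + 0.842) / √145
d = 3.168 / 12.042
d ≈ 0.26

By Cohen's convention (0.2 small / 0.5 medium / 0.8 large): small effect.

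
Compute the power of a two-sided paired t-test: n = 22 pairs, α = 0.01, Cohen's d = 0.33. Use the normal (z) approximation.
Power ≈ 0.15

Power calculation (paired t-test, normal approximation):
z_β = d · √n - z_{α/2}
z_β = 0.33 · √22 - 2.576
z_β = 0.33 · 4.690 - 2.576
z_β = -1.028

Power = Φ(z_β) = Φ(-1.028) ≈ 0.152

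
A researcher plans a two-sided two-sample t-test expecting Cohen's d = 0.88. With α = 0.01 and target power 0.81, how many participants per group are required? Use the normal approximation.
n = 31 per group

Sample size formula (two-sample t-test, normal approximation):
n = 2 · ((z_{α/2} + z_β) / d)²

z_{α/2} = 2.576 (for α = 0.01, two-sided)
z_β = 0.878 (for power = 0.81)
d = 0.88

n = 2 · ((2.576 + 0.878) / 0.88)²
n = 2 · (3.925)²
n ≈ 30.81
Round up to the next whole number: n = 31 per group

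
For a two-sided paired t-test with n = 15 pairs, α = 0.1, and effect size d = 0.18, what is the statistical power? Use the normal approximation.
Power ≈ 0.17

Power calculation (paired t-test, normal approximation):
z_β = d · √n - z_{α/2}
z_β = 0.18 · √15 - 1.645
z_β = 0.18 · 3.873 - 1.645
z_β = -0.948

Power = Φ(z_β) = Φ(-0.948) ≈ 0.172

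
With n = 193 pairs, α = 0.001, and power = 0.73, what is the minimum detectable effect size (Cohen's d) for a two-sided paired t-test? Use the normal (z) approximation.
d ≈ 0.28

Minimum detectable effect (paired t-test, normal approximation):
d = (z_{α/2} + z_β) / √n
d = (3.291 + 0.613) / √193
d = 3.903 / 13.892
d ≈ 0.28

By Cohen's convention (0.2 small / 0.5 medium / 0.8 large): small effect.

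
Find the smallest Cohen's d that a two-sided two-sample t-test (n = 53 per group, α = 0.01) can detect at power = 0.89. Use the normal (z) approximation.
d ≈ 0.74

Minimum detectable effect (two-sample t-test, normal approximation):
d = (z_{α/2} + z_β) / √(n/2)
d = (2.576 + 1.227) / √(53/2)
d = 3.802 / 5.148
d ≈ 0.74

By Cohen's convention (0.2 small / 0.5 medium / 0.8 large): medium effect.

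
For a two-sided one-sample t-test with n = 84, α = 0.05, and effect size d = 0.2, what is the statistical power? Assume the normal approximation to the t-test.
Power ≈ 0.45

Power calculation (one-sample t-test, normal approximation):
z_β = d · √n - z_{α/2}
z_β = 0.2 · √84 - 1.960
z_β = 0.2 · 9.165 - 1.960
z_β = -0.127

Power = Φ(z_β) = Φ(-0.127) ≈ 0.449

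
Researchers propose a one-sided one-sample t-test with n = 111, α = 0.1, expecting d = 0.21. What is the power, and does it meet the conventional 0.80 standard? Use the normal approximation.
Power ≈ 0.82; the study is adequately powered (power ≥ 0.80)

Power calculation (one-sample t-test, normal approximation):
z_β = d · √n - z_α
z_β = 0.21 · √111 - 1.282
z_β = 0.21 · 10.536 - 1.282
z_β = 0.931

Power = Φ(z_β) = Φ(0.931) ≈ 0.824

Effect size d = 0.21 is small by Cohen's convention (0.2/0.5/0.8).

Threshold: power ≥ 0.80 is conventionally adequate.
Power ≈ 0.82 → the study is adequately powered (power ≥ 0.80).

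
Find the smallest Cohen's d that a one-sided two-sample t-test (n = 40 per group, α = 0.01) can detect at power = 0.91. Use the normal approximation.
d ≈ 0.82

Minimum detectable effect (two-sample t-test, normal approximation):
d = (z_α + z_β) / √(n/2)
d = (2.326 + 1.341) / √(40/2)
d = 3.667 / 4.472
d ≈ 0.82

By Cohen's convention (0.2 small / 0.5 medium / 0.8 large): large effect.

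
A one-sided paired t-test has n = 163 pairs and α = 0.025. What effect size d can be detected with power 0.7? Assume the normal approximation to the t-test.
d ≈ 0.19

Minimum detectable effect (paired t-test, normal approximation):
d = (z_α + z_β) / √n
d = (1.960 + 0.524) / √163
d = 2.484 / 12.767
d ≈ 0.19

By Cohen's convention (0.2 small / 0.5 medium / 0.8 large): very small effect.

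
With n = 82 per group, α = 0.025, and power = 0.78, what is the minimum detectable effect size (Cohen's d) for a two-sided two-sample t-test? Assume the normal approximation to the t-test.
d ≈ 0.47

Minimum detectable effect (two-sample t-test, normal approximation):
d = (z_{α/2} + z_β) / √(n/2)
d = (2.241 + 0.772) / √(82/2)
d = 3.014 / 6.403
d ≈ 0.47

By Cohen's convention (0.2 small / 0.5 medium / 0.8 large): small effect.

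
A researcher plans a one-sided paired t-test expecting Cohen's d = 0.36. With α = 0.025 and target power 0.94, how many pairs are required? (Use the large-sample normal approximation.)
n = 96 pairs

Sample size formula (paired t-test, normal approximation):
n = ((z_α + z_β) / d)²

z_α = 1.960 (for α = 0.025, one-sided)
z_β = 1.555 (for power = 0.94)
d = 0.36

n = ((1.960 + 1.555) / 0.36)²
n = (9.764)²
n ≈ 95.34
Round up to the next whole number: n = 96 pairs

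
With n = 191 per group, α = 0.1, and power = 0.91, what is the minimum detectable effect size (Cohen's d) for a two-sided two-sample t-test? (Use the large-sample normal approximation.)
d ≈ 0.31

Minimum detectable effect (two-sample t-test, normal approximation):
d = (z_{α/2} + z_β) / √(n/2)
d = (1.645 + 1.341) / √(191/2)
d = 2.986 / 9.772
d ≈ 0.31

By Cohen's convention (0.2 small / 0.5 medium / 0.8 large): small effect.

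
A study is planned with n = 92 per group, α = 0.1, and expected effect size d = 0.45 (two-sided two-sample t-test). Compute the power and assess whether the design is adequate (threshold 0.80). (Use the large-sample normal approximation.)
Power ≈ 0.92; the study is adequately powered (power ≥ 0.80)

Power calculation (two-sample t-test, normal approximation):
z_β = d · √(n/2) - z_{α/2}
z_β = 0.45 · √(92/2) - 1.645
z_β = 0.45 · 6.782 - 1.645
z_β = 1.407

Power = Φ(z_β) = Φ(1.407) ≈ 0.920

Effect size d = 0.45 is small by Cohen's convention (0.2/0.5/0.8).

Threshold: power ≥ 0.80 is conventionally adequate.
Power ≈ 0.92 → the study is adequately powered (power ≥ 0.80).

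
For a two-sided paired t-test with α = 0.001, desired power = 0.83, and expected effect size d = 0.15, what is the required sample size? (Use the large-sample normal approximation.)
n = 801 pairs

Sample size formula (paired t-test, normal approximation):
n = ((z_{α/2} + z_β) / d)²

z_{α/2} = 3.291 (for α = 0.001, two-sided)
z_β = 0.954 (for power = 0.83)
d = 0.15

n = ((3.291 + 0.954) / 0.15)²
n = (28.300)²
n ≈ 800.89
Round up to the next whole number: n = 801 pairs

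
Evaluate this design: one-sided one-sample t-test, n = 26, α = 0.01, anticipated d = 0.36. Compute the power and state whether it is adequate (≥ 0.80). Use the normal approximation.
Power ≈ 0.31; the study is underpowered (power < 0.80)

Power calculation (one-sample t-test, normal approximation):
z_β = d · √n - z_α
z_β = 0.36 · √26 - 2.326
z_β = 0.36 · 5.099 - 2.326
z_β = -0.491

Power = Φ(z_β) = Φ(-0.491) ≈ 0.312

Effect size d = 0.36 is small by Cohen's convention (0.2/0.5/0.8).

Threshold: power ≥ 0.80 is conventionally adequate.
Power ≈ 0.31 → the study is underpowered (power < 0.80).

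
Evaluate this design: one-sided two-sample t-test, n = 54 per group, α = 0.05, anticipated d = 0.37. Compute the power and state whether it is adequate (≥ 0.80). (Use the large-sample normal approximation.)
Power ≈ 0.61; the study is underpowered (power < 0.80)

Power calculation (two-sample t-test, normal approximation):
z_β = d · √(n/2) - z_α
z_β = 0.37 · √(54/2) - 1.645
z_β = 0.37 · 5.196 - 1.645
z_β = 0.278

Power = Φ(z_β) = Φ(0.278) ≈ 0.609

Effect size d = 0.37 is small by Cohen's convention (0.2/0.5/0.8).

Threshold: power ≥ 0.80 is conventionally adequate.
Power ≈ 0.61 → the study is underpowered (power < 0.80).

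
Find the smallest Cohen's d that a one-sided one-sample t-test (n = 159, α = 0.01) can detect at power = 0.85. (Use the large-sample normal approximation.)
d ≈ 0.27

Minimum detectable effect (one-sample t-test, normal approximation):
d = (z_α + z_β) / √n
d = (2.326 + 1.036) / √159
d = 3.363 / 12.610
d ≈ 0.27

By Cohen's convention (0.2 small / 0.5 medium / 0.8 large): small effect.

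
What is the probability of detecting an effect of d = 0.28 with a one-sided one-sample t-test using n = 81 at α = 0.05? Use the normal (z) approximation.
Power ≈ 0.81

Power calculation (one-sample t-test, normal approximation):
z_β = d · √n - z_α
z_β = 0.28 · √81 - 1.645
z_β = 0.28 · 9.000 - 1.645
z_β = 0.875

Power = Φ(z_β) = Φ(0.875) ≈ 0.809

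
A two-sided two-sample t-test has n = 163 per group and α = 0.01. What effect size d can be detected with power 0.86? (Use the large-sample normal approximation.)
d ≈ 0.40

Minimum detectable effect (two-sample t-test, normal approximation):
d = (z_{α/2} + z_β) / √(n/2)
d = (2.576 + 1.080) / √(163/2)
d = 3.656 / 9.028
d ≈ 0.40

By Cohen's convention (0.2 small / 0.5 medium / 0.8 large): small effect.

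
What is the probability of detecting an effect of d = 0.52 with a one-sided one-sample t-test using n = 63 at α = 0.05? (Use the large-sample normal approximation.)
Power ≈ 0.99

Power calculation (one-sample t-test, normal approximation):
z_β = d · √n - z_α
z_β = 0.52 · √63 - 1.645
z_β = 0.52 · 7.937 - 1.645
z_β = 2.483

Power = Φ(z_β) = Φ(2.483) ≈ 0.993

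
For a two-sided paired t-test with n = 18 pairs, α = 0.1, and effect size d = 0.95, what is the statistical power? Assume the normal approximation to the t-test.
Power ≈ 0.99

Power calculation (paired t-test, normal approximation):
z_β = d · √n - z_{α/2}
z_β = 0.95 · √18 - 1.645
z_β = 0.95 · 4.243 - 1.645
z_β = 2.386

Power = Φ(z_β) = Φ(2.386) ≈ 0.991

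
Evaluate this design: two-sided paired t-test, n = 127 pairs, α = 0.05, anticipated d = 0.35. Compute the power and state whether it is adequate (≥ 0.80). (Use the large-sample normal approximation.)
Power ≈ 0.98; the study is adequately powered (power ≥ 0.80)

Power calculation (paired t-test, normal approximation):
z_β = d · √n - z_{α/2}
z_β = 0.35 · √127 - 1.960
z_β = 0.35 · 11.269 - 1.960
z_β = 1.984

Power = Φ(z_β) = Φ(1.984) ≈ 0.976

Effect size d = 0.35 is small by Cohen's convention (0.2/0.5/0.8).

Threshold: power ≥ 0.80 is conventionally adequate.
Power ≈ 0.98 → the study is adequately powered (power ≥ 0.80).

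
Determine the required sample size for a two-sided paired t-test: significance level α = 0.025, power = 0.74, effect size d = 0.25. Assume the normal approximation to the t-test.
n = 134 pairs

Sample size formula (paired t-test, normal approximation):
n = ((z_{α/2} + z_β) / d)²

z_{α/2} = 2.241 (for α = 0.025, two-sided)
z_β = 0.643 (for power = 0.74)
d = 0.25

n = ((2.241 + 0.643) / 0.25)²
n = (11.536)²
n ≈ 133.08
Round up to the next whole number: n = 134 pairs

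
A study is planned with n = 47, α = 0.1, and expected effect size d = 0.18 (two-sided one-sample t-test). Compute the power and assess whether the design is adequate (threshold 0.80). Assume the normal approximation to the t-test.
Power ≈ 0.34; the study is underpowered (power < 0.80)

Power calculation (one-sample t-test, normal approximation):
z_β = d · √n - z_{α/2}
z_β = 0.18 · √47 - 1.645
z_β = 0.18 · 6.856 - 1.645
z_β = -0.411

Power = Φ(z_β) = Φ(-0.411) ≈ 0.341

Effect size d = 0.18 is very small by Cohen's convention (0.2/0.5/0.8).

Threshold: power ≥ 0.80 is conventionally adequate.
Power ≈ 0.34 → the study is underpowered (power < 0.80).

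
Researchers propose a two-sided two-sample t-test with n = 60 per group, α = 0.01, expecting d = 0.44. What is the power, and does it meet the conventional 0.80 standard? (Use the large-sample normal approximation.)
Power ≈ 0.43; the study is underpowered (power < 0.80)

Power calculation (two-sample t-test, normal approximation):
z_β = d · √(n/2) - z_{α/2}
z_β = 0.44 · √(60/2) - 2.576
z_β = 0.44 · 5.477 - 2.576
z_β = -0.166

Power = Φ(z_β) = Φ(-0.166) ≈ 0.434

Effect size d = 0.44 is small by Cohen's convention (0.2/0.5/0.8).

Threshold: power ≥ 0.80 is conventionally adequate.
Power ≈ 0.43 → the study is underpowered (power < 0.80).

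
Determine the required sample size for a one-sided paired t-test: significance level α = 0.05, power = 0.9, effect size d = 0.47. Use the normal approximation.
n = 39 pairs

Sample size formula (paired t-test, normal approximation):
n = ((z_α + z_β) / d)²

z_α = 1.645 (for α = 0.05, one-sided)
z_β = 1.282 (for power = 0.9)
d = 0.47

n = ((1.645 + 1.282) / 0.47)²
n = (6.228)²
n ≈ 38.79
Round up to the next whole number: n = 39 pairs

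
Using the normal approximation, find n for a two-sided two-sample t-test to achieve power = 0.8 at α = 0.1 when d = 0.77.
n = 21 per group

Sample size formula (two-sample t-test, normal approximation):
n = 2 · ((z_{α/2} + z_β) / d)²

z_{α/2} = 1.645 (for α = 0.1, two-sided)
z_β = 0.842 (for power = 0.8)
d = 0.77

n = 2 · ((1.645 + 0.842) / 0.77)²
n = 2 · (3.230)²
n ≈ 20.87
Round up to the next whole number: n = 21 per group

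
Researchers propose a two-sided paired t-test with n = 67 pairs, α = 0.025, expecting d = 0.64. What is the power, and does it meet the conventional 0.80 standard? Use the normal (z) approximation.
Power ≈ 1.00; the study is adequately powered (power ≥ 0.80)

Power calculation (paired t-test, normal approximation):
z_β = d · √n - z_{α/2}
z_β = 0.64 · √67 - 2.241
z_β = 0.64 · 8.185 - 2.241
z_β = 2.997

Power = Φ(z_β) = Φ(2.997) ≈ 0.999

Effect size d = 0.64 is medium by Cohen's convention (0.2/0.5/0.8).

Threshold: power ≥ 0.80 is conventionally adequate.
Power ≈ 1.00 → the study is adequately powered (power ≥ 0.80).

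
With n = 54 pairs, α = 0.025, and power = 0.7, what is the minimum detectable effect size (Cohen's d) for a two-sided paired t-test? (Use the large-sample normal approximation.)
d ≈ 0.38

Minimum detectable effect (paired t-test, normal approximation):
d = (z_{α/2} + z_β) / √n
d = (2.241 + 0.524) / √54
d = 2.766 / 7.348
d ≈ 0.38

By Cohen's convention (0.2 small / 0.5 medium / 0.8 large): small effect.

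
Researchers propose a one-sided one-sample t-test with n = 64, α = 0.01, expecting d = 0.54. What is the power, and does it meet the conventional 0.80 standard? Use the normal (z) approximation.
Power ≈ 0.98; the study is adequately powered (power ≥ 0.80)

Power calculation (one-sample t-test, normal approximation):
z_β = d · √n - z_α
z_β = 0.54 · √64 - 2.326
z_β = 0.54 · 8.000 - 2.326
z_β = 1.994

Power = Φ(z_β) = Φ(1.994) ≈ 0.977

Effect size d = 0.54 is medium by Cohen's convention (0.2/0.5/0.8).

Threshold: power ≥ 0.80 is conventionally adequate.
Power ≈ 0.98 → the study is adequately powered (power ≥ 0.80).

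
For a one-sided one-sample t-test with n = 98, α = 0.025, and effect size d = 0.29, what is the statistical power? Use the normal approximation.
Power ≈ 0.82

Power calculation (one-sample t-test, normal approximation):
z_β = d · √n - z_α
z_β = 0.29 · √98 - 1.960
z_β = 0.29 · 9.899 - 1.960
z_β = 0.911

Power = Φ(z_β) = Φ(0.911) ≈ 0.819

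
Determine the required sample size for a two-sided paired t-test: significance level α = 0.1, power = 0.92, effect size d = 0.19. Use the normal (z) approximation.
n = 258 pairs

Sample size formula (paired t-test, normal approximation):
n = ((z_{α/2} + z_β) / d)²

z_{α/2} = 1.645 (for α = 0.1, two-sided)
z_β = 1.405 (for power = 0.92)
d = 0.19

n = ((1.645 + 1.405) / 0.19)²
n = (16.053)²
n ≈ 257.70
Round up to the next whole number: n = 258 pairs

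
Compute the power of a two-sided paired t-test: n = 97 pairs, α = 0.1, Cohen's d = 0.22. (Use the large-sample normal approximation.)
Power ≈ 0.70

Power calculation (paired t-test, normal approximation):
z_β = d · √n - z_{α/2}
z_β = 0.22 · √97 - 1.645
z_β = 0.22 · 9.849 - 1.645
z_β = 0.522

Power = Φ(z_β) = Φ(0.522) ≈ 0.699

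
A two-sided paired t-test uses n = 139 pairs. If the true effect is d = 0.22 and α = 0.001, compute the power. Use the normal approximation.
Power ≈ 0.24

Power calculation (paired t-test, normal approximation):
z_β = d · √n - z_{α/2}
z_β = 0.22 · √139 - 3.291
z_β = 0.22 · 11.790 - 3.291
z_β = -0.697

Power = Φ(z_β) = Φ(-0.697) ≈ 0.243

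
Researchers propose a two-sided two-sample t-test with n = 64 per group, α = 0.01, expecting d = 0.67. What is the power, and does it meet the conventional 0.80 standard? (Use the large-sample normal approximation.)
Power ≈ 0.89; the study is adequately powered (power ≥ 0.80)

Power calculation (two-sample t-test, normal approximation):
z_β = d · √(n/2) - z_{α/2}
z_β = 0.67 · √(64/2) - 2.576
z_β = 0.67 · 5.657 - 2.576
z_β = 1.214

Power = Φ(z_β) = Φ(1.214) ≈ 0.888

Effect size d = 0.67 is medium by Cohen's convention (0.2/0.5/0.8).

Threshold: power ≥ 0.80 is conventionally adequate.
Power ≈ 0.89 → the study is adequately powered (power ≥ 0.80).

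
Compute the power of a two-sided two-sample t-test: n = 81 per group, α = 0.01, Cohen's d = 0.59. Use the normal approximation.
Power ≈ 0.88

Power calculation (two-sample t-test, normal approximation):
z_β = d · √(n/2) - z_{α/2}
z_β = 0.59 · √(81/2) - 2.576
z_β = 0.59 · 6.364 - 2.576
z_β = 1.179

Power = Φ(z_β) = Φ(1.179) ≈ 0.881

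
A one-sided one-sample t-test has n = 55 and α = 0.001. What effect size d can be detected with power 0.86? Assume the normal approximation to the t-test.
d ≈ 0.56

Minimum detectable effect (one-sample t-test, normal approximation):
d = (z_α + z_β) / √n
d = (3.090 + 1.080) / √55
d = 4.171 / 7.416
d ≈ 0.56

By Cohen's convention (0.2 small / 0.5 medium / 0.8 large): medium effect.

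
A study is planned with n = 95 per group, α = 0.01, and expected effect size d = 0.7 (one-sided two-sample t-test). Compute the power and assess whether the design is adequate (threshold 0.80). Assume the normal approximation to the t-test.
Power ≈ 0.99; the study is adequately powered (power ≥ 0.80)

Power calculation (two-sample t-test, normal approximation):
z_β = d · √(n/2) - z_α
z_β = 0.7 · √(95/2) - 2.326
z_β = 0.7 · 6.892 - 2.326
z_β = 2.498

Power = Φ(z_β) = Φ(2.498) ≈ 0.994

Effect size d = 0.7 is medium by Cohen's convention (0.2/0.5/0.8).

Threshold: power ≥ 0.80 is conventionally adequate.
Power ≈ 0.99 → the study is adequately powered (power ≥ 0.80).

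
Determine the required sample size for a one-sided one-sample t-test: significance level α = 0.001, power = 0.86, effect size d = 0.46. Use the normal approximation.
n = 83

Sample size formula (one-sample t-test, normal approximation):
n = ((z_α + z_β) / d)²

z_α = 3.090 (for α = 0.001, one-sided)
z_β = 1.080 (for power = 0.86)
d = 0.46

n = ((3.090 + 1.080) / 0.46)²
n = (9.065)²
n ≈ 82.17
Round up to the next whole number: n = 83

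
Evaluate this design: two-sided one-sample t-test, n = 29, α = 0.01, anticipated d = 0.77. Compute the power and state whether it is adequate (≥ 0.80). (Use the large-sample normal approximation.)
Power ≈ 0.94; the study is adequately powered (power ≥ 0.80)

Power calculation (one-sample t-test, normal approximation):
z_β = d · √n - z_{α/2}
z_β = 0.77 · √29 - 2.576
z_β = 0.77 · 5.385 - 2.576
z_β = 1.571

Power = Φ(z_β) = Φ(1.571) ≈ 0.942

Effect size d = 0.77 is medium by Cohen's convention (0.2/0.5/0.8).

Threshold: power ≥ 0.80 is conventionally adequate.
Power ≈ 0.94 → the study is adequately powered (power ≥ 0.80).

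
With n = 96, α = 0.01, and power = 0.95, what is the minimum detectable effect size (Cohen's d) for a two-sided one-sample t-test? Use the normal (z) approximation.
d ≈ 0.43

Minimum detectable effect (one-sample t-test, normal approximation):
d = (z_{α/2} + z_β) / √n
d = (2.576 + 1.645) / √96
d = 4.221 / 9.798
d ≈ 0.43

By Cohen's convention (0.2 small / 0.5 medium / 0.8 large): small effect.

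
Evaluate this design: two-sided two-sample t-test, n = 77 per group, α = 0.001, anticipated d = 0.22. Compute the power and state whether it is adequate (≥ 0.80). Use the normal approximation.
Power ≈ 0.03; the study is underpowered (power < 0.80)

Power calculation (two-sample t-test, normal approximation):
z_β = d · √(n/2) - z_{α/2}
z_β = 0.22 · √(77/2) - 3.291
z_β = 0.22 · 6.205 - 3.291
z_β = -1.925

Power = Φ(z_β) = Φ(-1.925) ≈ 0.027

Effect size d = 0.22 is small by Cohen's convention (0.2/0.5/0.8).

Threshold: power ≥ 0.80 is conventionally adequate.
Power ≈ 0.03 → the study is underpowered (power < 0.80).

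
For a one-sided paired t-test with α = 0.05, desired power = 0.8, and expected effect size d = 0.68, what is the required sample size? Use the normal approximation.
n = 14 pairs

Sample size formula (paired t-test, normal approximation):
n = ((z_α + z_β) / d)²

z_α = 1.645 (for α = 0.05, one-sided)
z_β = 0.842 (for power = 0.8)
d = 0.68

n = ((1.645 + 0.842) / 0.68)²
n = (3.657)²
n ≈ 13.37
Round up to the next whole number: n = 14 pairs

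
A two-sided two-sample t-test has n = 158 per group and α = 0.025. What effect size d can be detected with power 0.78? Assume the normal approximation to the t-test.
d ≈ 0.34

Minimum detectable effect (two-sample t-test, normal approximation):
d = (z_{α/2} + z_β) / √(n/2)
d = (2.241 + 0.772) / √(158/2)
d = 3.014 / 8.888
d ≈ 0.34

By Cohen's convention (0.2 small / 0.5 medium / 0.8 large): small effect.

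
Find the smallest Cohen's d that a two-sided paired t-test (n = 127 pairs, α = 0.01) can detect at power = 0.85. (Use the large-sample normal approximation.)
d ≈ 0.32

Minimum detectable effect (paired t-test, normal approximation):
d = (z_{α/2} + z_β) / √n
d = (2.576 + 1.036) / √127
d = 3.612 / 11.269
d ≈ 0.32

By Cohen's convention (0.2 small / 0.5 medium / 0.8 large): small effect.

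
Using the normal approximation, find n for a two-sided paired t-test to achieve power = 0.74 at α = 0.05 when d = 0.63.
n = 18 pairs

Sample size formula (paired t-test, normal approximation):
n = ((z_{α/2} + z_β) / d)²

z_{α/2} = 1.960 (for α = 0.05, two-sided)
z_β = 0.643 (for power = 0.74)
d = 0.63

n = ((1.960 + 0.643) / 0.63)²
n = (4.132)²
n ≈ 17.07
Round up to the next whole number: n = 18 pairs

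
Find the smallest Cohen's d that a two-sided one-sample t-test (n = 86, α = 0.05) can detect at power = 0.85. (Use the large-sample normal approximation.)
d ≈ 0.32

Minimum detectable effect (one-sample t-test, normal approximation):
d = (z_{α/2} + z_β) / √n
d = (1.960 + 1.036) / √86
d = 2.996 / 9.274
d ≈ 0.32

By Cohen's convention (0.2 small / 0.5 medium / 0.8 large): small effect.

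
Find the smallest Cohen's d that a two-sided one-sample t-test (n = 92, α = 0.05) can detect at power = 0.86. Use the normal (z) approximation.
d ≈ 0.32

Minimum detectable effect (one-sample t-test, normal approximation):
d = (z_{α/2} + z_β) / √n
d = (1.960 + 1.080) / √92
d = 3.040 / 9.592
d ≈ 0.32

By Cohen's convention (0.2 small / 0.5 medium / 0.8 large): small effect.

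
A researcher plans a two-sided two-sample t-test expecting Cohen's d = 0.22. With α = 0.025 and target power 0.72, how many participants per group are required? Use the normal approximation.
n = 330 per group

Sample size formula (two-sample t-test, normal approximation):
n = 2 · ((z_{α/2} + z_β) / d)²

z_{α/2} = 2.241 (for α = 0.025, two-sided)
z_β = 0.583 (for power = 0.72)
d = 0.22

n = 2 · ((2.241 + 0.583) / 0.22)²
n = 2 · (12.836)²
n ≈ 329.53
Round up to the next whole number: n = 330 per group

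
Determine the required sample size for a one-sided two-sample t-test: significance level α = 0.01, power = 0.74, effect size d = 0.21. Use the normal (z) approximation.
n = 400 per group

Sample size formula (two-sample t-test, normal approximation):
n = 2 · ((z_α + z_β) / d)²

z_α = 2.326 (for α = 0.01, one-sided)
z_β = 0.643 (for power = 0.74)
d = 0.21

n = 2 · ((2.326 + 0.643) / 0.21)²
n = 2 · (14.138)²
n ≈ 399.77
Round up to the next whole number: n = 400 per group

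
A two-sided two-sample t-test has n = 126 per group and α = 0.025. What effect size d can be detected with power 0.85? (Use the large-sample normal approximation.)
d ≈ 0.41

Minimum detectable effect (two-sample t-test, normal approximation):
d = (z_{α/2} + z_β) / √(n/2)
d = (2.241 + 1.036) / √(126/2)
d = 3.278 / 7.937
d ≈ 0.41

By Cohen's convention (0.2 small / 0.5 medium / 0.8 large): small effect.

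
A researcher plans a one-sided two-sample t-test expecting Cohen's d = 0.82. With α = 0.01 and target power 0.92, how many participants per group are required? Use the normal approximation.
n = 42 per group

Sample size formula (two-sample t-test, normal approximation):
n = 2 · ((z_α + z_β) / d)²

z_α = 2.326 (for α = 0.01, one-sided)
z_β = 1.405 (for power = 0.92)
d = 0.82

n = 2 · ((2.326 + 1.405) / 0.82)²
n = 2 · (4.550)²
n ≈ 41.41
Round up to the next whole number: n = 42 per group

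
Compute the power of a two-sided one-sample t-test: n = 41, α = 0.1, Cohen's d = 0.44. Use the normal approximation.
Power ≈ 0.88

Power calculation (one-sample t-test, normal approximation):
z_β = d · √n - z_{α/2}
z_β = 0.44 · √41 - 1.645
z_β = 0.44 · 6.403 - 1.645
z_β = 1.173

Power = Φ(z_β) = Φ(1.173) ≈ 0.880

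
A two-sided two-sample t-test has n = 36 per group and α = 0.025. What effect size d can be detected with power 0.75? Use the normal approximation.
d ≈ 0.69

Minimum detectable effect (two-sample t-test, normal approximation):
d = (z_{α/2} + z_β) / √(n/2)
d = (2.241 + 0.674) / √(36/2)
d = 2.916 / 4.243
d ≈ 0.69

By Cohen's convention (0.2 small / 0.5 medium / 0.8 large): medium effect.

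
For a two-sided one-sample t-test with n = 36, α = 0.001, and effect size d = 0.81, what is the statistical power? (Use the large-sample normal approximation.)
Power ≈ 0.94

Power calculation (one-sample t-test, normal approximation):
z_β = d · √n - z_{α/2}
z_β = 0.81 · √36 - 3.291
z_β = 0.81 · 6.000 - 3.291
z_β = 1.569

Power = Φ(z_β) = Φ(1.569) ≈ 0.942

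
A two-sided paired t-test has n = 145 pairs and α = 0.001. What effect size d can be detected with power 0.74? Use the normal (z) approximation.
d ≈ 0.33

Minimum detectable effect (paired t-test, normal approximation):
d = (z_{α/2} + z_β) / √n
d = (3.291 + 0.643) / √145
d = 3.934 / 12.042
d ≈ 0.33

By Cohen's convention (0.2 small / 0.5 medium / 0.8 large): small effect.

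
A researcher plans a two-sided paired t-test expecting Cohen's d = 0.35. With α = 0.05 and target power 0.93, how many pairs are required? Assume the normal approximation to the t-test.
n = 97 pairs

Sample size formula (paired t-test, normal approximation):
n = ((z_{α/2} + z_β) / d)²

z_{α/2} = 1.960 (for α = 0.05, two-sided)
z_β = 1.476 (for power = 0.93)
d = 0.35

n = ((1.960 + 1.476) / 0.35)²
n = (9.817)²
n ≈ 96.37
Round up to the next whole number: n = 97 pairs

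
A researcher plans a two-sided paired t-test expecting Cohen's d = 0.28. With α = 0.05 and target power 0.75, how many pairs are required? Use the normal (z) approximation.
n = 89 pairs

Sample size formula (paired t-test, normal approximation):
n = ((z_{α/2} + z_β) / d)²

z_{α/2} = 1.960 (for α = 0.05, two-sided)
z_β = 0.674 (for power = 0.75)
d = 0.28

n = ((1.960 + 0.674) / 0.28)²
n = (9.407)²
n ≈ 88.49
Round up to the next whole number: n = 89 pairs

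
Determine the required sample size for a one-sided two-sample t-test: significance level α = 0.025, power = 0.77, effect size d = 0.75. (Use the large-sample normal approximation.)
n = 26 per group

Sample size formula (two-sample t-test, normal approximation):
n = 2 · ((z_α + z_β) / d)²

z_α = 1.960 (for α = 0.025, one-sided)
z_β = 0.739 (for power = 0.77)
d = 0.75

n = 2 · ((1.960 + 0.739) / 0.75)²
n = 2 · (3.599)²
n ≈ 25.91
Round up to the next whole number: n = 26 per group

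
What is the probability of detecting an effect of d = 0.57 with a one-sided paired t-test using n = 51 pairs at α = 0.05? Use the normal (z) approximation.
Power ≈ 0.99

Power calculation (paired t-test, normal approximation):
z_β = d · √n - z_α
z_β = 0.57 · √51 - 1.645
z_β = 0.57 · 7.141 - 1.645
z_β = 2.426

Power = Φ(z_β) = Φ(2.426) ≈ 0.992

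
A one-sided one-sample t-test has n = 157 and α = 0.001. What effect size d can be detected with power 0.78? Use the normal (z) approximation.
d ≈ 0.31

Minimum detectable effect (one-sample t-test, normal approximation):
d = (z_α + z_β) / √n
d = (3.090 + 0.772) / √157
d = 3.862 / 12.530
d ≈ 0.31

By Cohen's convention (0.2 small / 0.5 medium / 0.8 large): small effect.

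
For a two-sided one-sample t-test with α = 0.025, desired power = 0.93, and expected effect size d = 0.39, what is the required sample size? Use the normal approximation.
n = 91

Sample size formula (one-sample t-test, normal approximation):
n = ((z_{α/2} + z_β) / d)²

z_{α/2} = 2.241 (for α = 0.025, two-sided)
z_β = 1.476 (for power = 0.93)
d = 0.39

n = ((2.241 + 1.476) / 0.39)²
n = (9.531)²
n ≈ 90.84
Round up to the next whole number: n = 91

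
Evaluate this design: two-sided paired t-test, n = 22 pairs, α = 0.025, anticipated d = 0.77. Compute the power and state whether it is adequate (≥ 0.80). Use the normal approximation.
Power ≈ 0.91; the study is adequately powered (power ≥ 0.80)

Power calculation (paired t-test, normal approximation):
z_β = d · √n - z_{α/2}
z_β = 0.77 · √22 - 2.241
z_β = 0.77 · 4.690 - 2.241
z_β = 1.370

Power = Φ(z_β) = Φ(1.370) ≈ 0.915

Effect size d = 0.77 is medium by Cohen's convention (0.2/0.5/0.8).

Threshold: power ≥ 0.80 is conventionally adequate.
Power ≈ 0.91 → the study is adequately powered (power ≥ 0.80).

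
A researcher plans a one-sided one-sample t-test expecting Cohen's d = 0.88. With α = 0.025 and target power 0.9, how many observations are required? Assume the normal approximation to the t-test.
n = 14

Sample size formula (one-sample t-test, normal approximation):
n = ((z_α + z_β) / d)²

z_α = 1.960 (for α = 0.025, one-sided)
z_β = 1.282 (for power = 0.9)
d = 0.88

n = ((1.960 + 1.282) / 0.88)²
n = (3.684)²
n ≈ 13.57
Round up to the next whole number: n = 14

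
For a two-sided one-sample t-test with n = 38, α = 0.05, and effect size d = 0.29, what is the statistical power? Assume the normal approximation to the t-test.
Power ≈ 0.43

Power calculation (one-sample t-test, normal approximation):
z_β = d · √n - z_{α/2}
z_β = 0.29 · √38 - 1.960
z_β = 0.29 · 6.164 - 1.960
z_β = -0.172

Power = Φ(z_β) = Φ(-0.172) ≈ 0.432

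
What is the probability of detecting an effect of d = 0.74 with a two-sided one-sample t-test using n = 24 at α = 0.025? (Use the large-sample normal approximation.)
Power ≈ 0.92

Power calculation (one-sample t-test, normal approximation):
z_β = d · √n - z_{α/2}
z_β = 0.74 · √24 - 2.241
z_β = 0.74 · 4.899 - 2.241
z_β = 1.384

Power = Φ(z_β) = Φ(1.384) ≈ 0.917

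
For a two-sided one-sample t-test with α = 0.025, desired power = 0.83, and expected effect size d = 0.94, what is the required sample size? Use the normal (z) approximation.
n = 12

Sample size formula (one-sample t-test, normal approximation):
n = ((z_{α/2} + z_β) / d)²

z_{α/2} = 2.241 (for α = 0.025, two-sided)
z_β = 0.954 (for power = 0.83)
d = 0.94

n = ((2.241 + 0.954) / 0.94)²
n = (3.399)²
n ≈ 11.55
Round up to the next whole number: n = 12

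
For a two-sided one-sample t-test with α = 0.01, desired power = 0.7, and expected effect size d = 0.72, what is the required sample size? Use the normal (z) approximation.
n = 19

Sample size formula (one-sample t-test, normal approximation):
n = ((z_{α/2} + z_β) / d)²

z_{α/2} = 2.576 (for α = 0.01, two-sided)
z_β = 0.524 (for power = 0.7)
d = 0.72

n = ((2.576 + 0.524) / 0.72)²
n = (4.306)²
n ≈ 18.54
Round up to the next whole number: n = 19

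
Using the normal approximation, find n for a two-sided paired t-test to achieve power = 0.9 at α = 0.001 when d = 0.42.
n = 119 pairs

Sample size formula (paired t-test, normal approximation):
n = ((z_{α/2} + z_β) / d)²

z_{α/2} = 3.291 (for α = 0.001, two-sided)
z_β = 1.282 (for power = 0.9)
d = 0.42

n = ((3.291 + 1.282) / 0.42)²
n = (10.888)²
n ≈ 118.55
Round up to the next whole number: n = 119 pairs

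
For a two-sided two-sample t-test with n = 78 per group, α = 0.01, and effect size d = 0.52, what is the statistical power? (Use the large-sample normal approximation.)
Power ≈ 0.75

Power calculation (two-sample t-test, normal approximation):
z_β = d · √(n/2) - z_{α/2}
z_β = 0.52 · √(78/2) - 2.576
z_β = 0.52 · 6.245 - 2.576
z_β = 0.672

Power = Φ(z_β) = Φ(0.672) ≈ 0.749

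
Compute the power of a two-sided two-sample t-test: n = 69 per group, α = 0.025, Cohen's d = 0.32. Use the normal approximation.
Power ≈ 0.36

Power calculation (two-sample t-test, normal approximation):
z_β = d · √(n/2) - z_{α/2}
z_β = 0.32 · √(69/2) - 2.241
z_β = 0.32 · 5.874 - 2.241
z_β = -0.362

Power = Φ(z_β) = Φ(-0.362) ≈ 0.359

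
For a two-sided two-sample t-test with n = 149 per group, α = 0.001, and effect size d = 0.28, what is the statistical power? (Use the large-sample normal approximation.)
Power ≈ 0.19

Power calculation (two-sample t-test, normal approximation):
z_β = d · √(n/2) - z_{α/2}
z_β = 0.28 · √(149/2) - 3.291
z_β = 0.28 · 8.631 - 3.291
z_β = -0.874

Power = Φ(z_β) = Φ(-0.874) ≈ 0.191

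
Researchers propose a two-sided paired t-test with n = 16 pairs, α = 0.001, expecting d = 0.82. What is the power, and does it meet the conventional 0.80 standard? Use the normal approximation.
Power ≈ 0.50; the study is underpowered (power < 0.80)

Power calculation (paired t-test, normal approximation):
z_β = d · √n - z_{α/2}
z_β = 0.82 · √16 - 3.291
z_β = 0.82 · 4.000 - 3.291
z_β = -0.011

Power = Φ(z_β) = Φ(-0.011) ≈ 0.496

Effect size d = 0.82 is large by Cohen's convention (0.2/0.5/0.8).

Threshold: power ≥ 0.80 is conventionally adequate.
Power ≈ 0.50 → the study is underpowered (power < 0.80).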